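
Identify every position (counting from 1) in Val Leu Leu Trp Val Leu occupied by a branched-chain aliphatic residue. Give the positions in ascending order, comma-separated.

Matching residues: Val1, Leu2, Leu3, Val5, Leu6.

1, 2, 3, 5, 6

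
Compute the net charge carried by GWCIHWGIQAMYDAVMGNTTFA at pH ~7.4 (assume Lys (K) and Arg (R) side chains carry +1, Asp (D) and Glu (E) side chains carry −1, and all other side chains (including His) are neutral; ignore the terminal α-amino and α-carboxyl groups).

Positive (K, R): none → +0.
Negative (D, E): D13 → −1.
Net charge = (+0) + (−1) = −1.

-1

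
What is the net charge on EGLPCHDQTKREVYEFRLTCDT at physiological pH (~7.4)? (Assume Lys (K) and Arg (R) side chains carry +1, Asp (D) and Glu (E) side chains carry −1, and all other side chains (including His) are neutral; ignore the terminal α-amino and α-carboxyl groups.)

Positive (K, R): K10, R11, R17 → +3.
Negative (D, E): E1, D7, E12, E15, D21 → −5.
Net charge = (+3) + (−5) = −2.

-2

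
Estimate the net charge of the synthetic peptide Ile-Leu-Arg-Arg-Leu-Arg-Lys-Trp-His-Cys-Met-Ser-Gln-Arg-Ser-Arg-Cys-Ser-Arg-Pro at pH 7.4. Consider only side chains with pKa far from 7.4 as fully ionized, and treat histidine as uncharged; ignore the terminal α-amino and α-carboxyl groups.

+7

Near pH 7.4, K and R contribute +1 each, D and E contribute −1 each, and every other side chain (His included, as stated) is uncharged.
Positive (K, R): Arg3, Arg4, Arg6, Lys7, Arg14, Arg16, Arg19 → +7.
Negative (D, E): none → −0.
Net charge = (+7) + (−0) = +7.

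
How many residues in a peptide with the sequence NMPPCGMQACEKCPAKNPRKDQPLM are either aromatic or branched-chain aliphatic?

1

Aromatic: F, W, Y. Branched-chain aliphatic: I, L, V.
Aromatic residues here: none (0).
Branched-chain aliphatic residues here: L24 (1).
The two groups share no amino acid, so total = 0 + 1 = 1.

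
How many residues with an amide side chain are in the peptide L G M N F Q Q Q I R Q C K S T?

5

Asparagine (N) and glutamine (Q) have uncharged amide side chains.
Matching residues: N4, Q6, Q7, Q8, Q11.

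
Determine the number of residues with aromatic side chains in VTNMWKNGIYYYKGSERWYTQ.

6

The aromatic amino acids are Phe (F, benzyl), Trp (W, indole), and Tyr (Y, phenol).
Matching residues: W5, Y10, Y11, Y12, W18, Y19.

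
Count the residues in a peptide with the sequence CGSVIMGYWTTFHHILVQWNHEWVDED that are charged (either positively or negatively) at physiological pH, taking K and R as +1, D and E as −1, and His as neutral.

Charged side chains at pH ~7.4: K, R (positive); D, E (negative).
Matching residues: E22, D25, E26, D27.

4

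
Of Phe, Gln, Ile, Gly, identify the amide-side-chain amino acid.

Gln

Asparagine (N) and glutamine (Q) have uncharged amide side chains.
Of the listed options, only Gln belongs to this group.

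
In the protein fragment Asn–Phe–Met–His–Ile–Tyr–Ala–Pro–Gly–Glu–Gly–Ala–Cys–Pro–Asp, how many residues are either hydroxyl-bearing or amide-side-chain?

Hydroxyl-bearing: S, T, Y. Amide-side-chain: N, Q.
Hydroxyl-bearing residues here: Tyr6 (1).
Amide-side-chain residues here: Asn1 (1).
The two groups share no amino acid, so total = 1 + 1 = 2.

2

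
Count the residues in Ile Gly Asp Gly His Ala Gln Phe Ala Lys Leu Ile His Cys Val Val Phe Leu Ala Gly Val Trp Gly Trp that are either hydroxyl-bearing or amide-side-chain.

Hydroxyl-bearing: S, T, Y. Amide-side-chain: N, Q.
Hydroxyl-bearing residues here: none (0).
Amide-side-chain residues here: Gln7 (1).
The two groups share no amino acid, so total = 0 + 1 = 1.

1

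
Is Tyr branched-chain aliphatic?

No

V, L, and I make up the branched-chain aliphatic group.
Tyrosine is not in this group.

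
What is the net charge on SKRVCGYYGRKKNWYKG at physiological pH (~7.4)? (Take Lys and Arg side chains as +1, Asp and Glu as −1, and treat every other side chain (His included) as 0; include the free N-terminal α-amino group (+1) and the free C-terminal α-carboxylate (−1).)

+6

Positive (K, R): K2, R3, R10, K11, K12, K16 → +6.
Negative (D, E): none → −0.
The N-terminus (+1) and C-terminus (−1) cancel.
Net charge = (+6) + (−0) = +6.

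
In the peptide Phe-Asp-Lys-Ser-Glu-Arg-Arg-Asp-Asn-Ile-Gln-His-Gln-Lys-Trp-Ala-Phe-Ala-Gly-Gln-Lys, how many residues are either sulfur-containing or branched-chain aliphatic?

1

Sulfur-containing: C, M. Branched-chain aliphatic: I, L, V.
Sulfur-containing residues here: none (0).
Branched-chain aliphatic residues here: Ile10 (1).
The two groups share no amino acid, so total = 0 + 1 = 1.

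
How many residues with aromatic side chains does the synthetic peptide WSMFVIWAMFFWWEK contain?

The aromatic amino acids are Phe (F, benzyl), Trp (W, indole), and Tyr (Y, phenol).
Matching residues: W1, F4, W7, F10, F11, W12, W13.

7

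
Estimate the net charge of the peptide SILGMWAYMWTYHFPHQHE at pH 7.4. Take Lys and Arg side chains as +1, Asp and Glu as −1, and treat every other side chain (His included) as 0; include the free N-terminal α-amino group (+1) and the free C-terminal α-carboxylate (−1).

-1

Positive (K, R): none → +0.
Negative (D, E): E19 → −1.
The N-terminus (+1) and C-terminus (−1) cancel.
Net charge = (+0) + (−1) = −1.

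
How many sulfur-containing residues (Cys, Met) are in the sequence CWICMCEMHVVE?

Matching residues: C1, C4, M5, C6, M8.

5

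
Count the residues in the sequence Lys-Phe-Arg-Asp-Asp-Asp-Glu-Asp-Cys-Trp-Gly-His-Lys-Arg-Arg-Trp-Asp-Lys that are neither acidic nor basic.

Acidic: D, E. Basic: K, R, H. All other residues are neither.
Matching residues: Phe2, Cys9, Trp10, Gly11, Trp16.

5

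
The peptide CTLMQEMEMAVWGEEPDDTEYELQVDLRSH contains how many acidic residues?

9

The acidic residues are Asp (D) and Glu (E), whose side chains end in a carboxylate group.
Matching residues: E6, E8, E14, E15, D17, D18, E20, E22, D26.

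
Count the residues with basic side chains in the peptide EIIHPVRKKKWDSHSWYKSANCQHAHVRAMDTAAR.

Lysine (K), arginine (R), and histidine (H) have basic, nitrogen-containing side chains.
Matching residues: H4, R7, K8, K9, K10, H14, K18, H24, H26, R28, R35.

11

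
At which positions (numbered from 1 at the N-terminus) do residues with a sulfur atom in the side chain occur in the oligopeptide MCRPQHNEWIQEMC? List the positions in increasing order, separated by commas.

1, 2, 13, 14

Only Cys (C) and Met (M) have a sulfur atom in the side chain.
Matching residues: M1, C2, M13, C14.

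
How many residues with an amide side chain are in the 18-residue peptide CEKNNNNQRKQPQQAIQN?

10

Asparagine (N) and glutamine (Q) have uncharged amide side chains.
Matching residues: N4, N5, N6, N7, Q8, Q11, Q13, Q14, Q17, N18.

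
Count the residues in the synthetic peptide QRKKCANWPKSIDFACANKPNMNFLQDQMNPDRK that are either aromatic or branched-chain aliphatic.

5

Aromatic: F, W, Y. Branched-chain aliphatic: I, L, V.
Aromatic residues here: W8, F14, F24 (3).
Branched-chain aliphatic residues here: I12, L25 (2).
The two groups share no amino acid, so total = 3 + 2 = 5.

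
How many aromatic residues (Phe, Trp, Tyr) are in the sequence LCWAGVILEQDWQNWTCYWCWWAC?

Matching residues: W3, W12, W15, Y18, W19, W21, W22.

7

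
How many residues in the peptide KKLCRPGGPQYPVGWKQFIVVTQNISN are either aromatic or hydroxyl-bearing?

Aromatic: F, W, Y. Hydroxyl-bearing: S, T, Y.
Aromatic residues here: Y11, W15, F18 (3).
Hydroxyl-bearing residues here: Y11, T22, S26 (3).
Y is in both groups, so the 1 Y residue must not be double-counted.
Total = 3 + 3 − 1 = 5.

5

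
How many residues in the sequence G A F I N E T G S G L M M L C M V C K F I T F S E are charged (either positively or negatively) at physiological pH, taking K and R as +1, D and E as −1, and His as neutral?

3

Charged side chains at pH ~7.4: K, R (positive); D, E (negative).
Matching residues: E6, K19, E25.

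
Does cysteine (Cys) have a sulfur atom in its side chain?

Only Cys (C) and Met (M) have a sulfur atom in the side chain.
Cysteine is in this group.

Yes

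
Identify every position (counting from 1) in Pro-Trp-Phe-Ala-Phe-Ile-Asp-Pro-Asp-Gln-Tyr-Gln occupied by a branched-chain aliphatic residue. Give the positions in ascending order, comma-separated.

6

Valine (V), leucine (L), and isoleucine (I) are the branched-chain amino acids.
Matching residues: Ile6.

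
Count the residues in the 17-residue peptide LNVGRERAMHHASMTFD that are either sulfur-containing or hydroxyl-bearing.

4

Sulfur-containing: C, M. Hydroxyl-bearing: S, T, Y.
Sulfur-containing residues here: M9, M14 (2).
Hydroxyl-bearing residues here: S13, T15 (2).
The two groups share no amino acid, so total = 2 + 2 = 4.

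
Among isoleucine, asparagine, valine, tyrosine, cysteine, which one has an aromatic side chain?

tyrosine

The aromatic amino acids are Phe (F, benzyl), Trp (W, indole), and Tyr (Y, phenol).
Of the listed options, only tyrosine belongs to this group.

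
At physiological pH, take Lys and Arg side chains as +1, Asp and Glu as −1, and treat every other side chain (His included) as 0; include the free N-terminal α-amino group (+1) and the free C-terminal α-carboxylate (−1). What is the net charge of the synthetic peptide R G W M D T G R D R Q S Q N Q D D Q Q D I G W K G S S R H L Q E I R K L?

Positive (K, R): R1, R8, R10, K24, R28, R34, K35 → +7.
Negative (D, E): D5, D9, D16, D17, D20, E32 → −6.
The N-terminus (+1) and C-terminus (−1) cancel.
Net charge = (+7) + (−6) = +1.

+1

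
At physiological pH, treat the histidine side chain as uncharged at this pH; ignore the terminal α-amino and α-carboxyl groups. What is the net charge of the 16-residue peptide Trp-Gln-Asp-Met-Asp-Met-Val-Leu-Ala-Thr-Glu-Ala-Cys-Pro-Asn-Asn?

The side chains ionized at physiological pH are Lys/Arg (+1) and Asp/Glu (−1); with His treated as neutral, nothing else contributes.
Positive (K, R): none → +0.
Negative (D, E): Asp3, Asp5, Glu11 → −3.
Net charge = (+0) + (−3) = −3.

-3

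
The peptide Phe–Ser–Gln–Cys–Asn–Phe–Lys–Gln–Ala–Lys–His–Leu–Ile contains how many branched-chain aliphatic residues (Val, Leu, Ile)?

2

Matching residues: Leu12, Ile13.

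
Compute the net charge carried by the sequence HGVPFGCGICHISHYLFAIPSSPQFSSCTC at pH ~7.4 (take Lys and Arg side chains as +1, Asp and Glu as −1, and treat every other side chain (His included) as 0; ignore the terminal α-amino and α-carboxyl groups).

Positive (K, R): none → +0.
Negative (D, E): none → −0.
Net charge = (+0) + (−0) = 0.

0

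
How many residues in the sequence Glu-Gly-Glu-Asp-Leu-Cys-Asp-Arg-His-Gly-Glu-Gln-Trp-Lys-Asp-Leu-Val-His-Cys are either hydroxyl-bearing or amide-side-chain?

1

Hydroxyl-bearing: S, T, Y. Amide-side-chain: N, Q.
Hydroxyl-bearing residues here: none (0).
Amide-side-chain residues here: Gln12 (1).
The two groups share no amino acid, so total = 0 + 1 = 1.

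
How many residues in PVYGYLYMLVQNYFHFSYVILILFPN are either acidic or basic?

Acidic: D, E. Basic: H, K, R.
Acidic residues here: none (0).
Basic residues here: H15 (1).
The two groups share no amino acid, so total = 0 + 1 = 1.

1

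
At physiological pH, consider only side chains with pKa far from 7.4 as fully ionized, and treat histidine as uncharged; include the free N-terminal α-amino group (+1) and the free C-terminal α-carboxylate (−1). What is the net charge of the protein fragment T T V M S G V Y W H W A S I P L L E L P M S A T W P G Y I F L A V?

-1

Near pH 7.4, K and R contribute +1 each, D and E contribute −1 each, and every other side chain (His included, as stated) is uncharged.
Positive (K, R): none → +0.
Negative (D, E): E18 → −1.
The N-terminus (+1) and C-terminus (−1) cancel.
Net charge = (+0) + (−1) = −1.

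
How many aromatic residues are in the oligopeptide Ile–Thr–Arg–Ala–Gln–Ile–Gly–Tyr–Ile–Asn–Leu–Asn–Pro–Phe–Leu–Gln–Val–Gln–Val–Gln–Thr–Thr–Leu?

Phenylalanine (F), tryptophan (W), and tyrosine (Y) have aromatic ring side chains.
Matching residues: Tyr8, Phe14.

2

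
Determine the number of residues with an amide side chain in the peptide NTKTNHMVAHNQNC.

5

Asparagine (N) and glutamine (Q) have uncharged amide side chains.
Matching residues: N1, N5, N11, Q12, N13.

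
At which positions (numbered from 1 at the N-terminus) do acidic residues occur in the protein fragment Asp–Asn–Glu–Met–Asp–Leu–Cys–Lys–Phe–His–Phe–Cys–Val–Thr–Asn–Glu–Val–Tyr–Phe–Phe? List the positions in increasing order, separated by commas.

Only D (aspartate) and E (glutamate) carry a side-chain carboxylic acid.
Matching residues: Asp1, Glu3, Asp5, Glu16.

1, 3, 5, 16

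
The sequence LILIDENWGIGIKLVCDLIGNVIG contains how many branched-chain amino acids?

12

V, L, and I make up the branched-chain aliphatic group.
Matching residues: L1, I2, L3, I4, I10, I12, L14, V15, L18, I19, V22, I23.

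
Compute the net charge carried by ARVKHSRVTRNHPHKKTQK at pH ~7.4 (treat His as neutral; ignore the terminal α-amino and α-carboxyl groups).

+7

The side chains ionized at physiological pH are Lys/Arg (+1) and Asp/Glu (−1); with His treated as neutral, nothing else contributes.
Positive (K, R): R2, K4, R7, R10, K15, K16, K19 → +7.
Negative (D, E): none → −0.
Net charge = (+7) + (−0) = +7.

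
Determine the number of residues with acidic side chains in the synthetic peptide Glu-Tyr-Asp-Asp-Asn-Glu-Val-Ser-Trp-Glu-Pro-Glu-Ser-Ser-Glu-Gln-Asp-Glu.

9

Only D (aspartate) and E (glutamate) carry a side-chain carboxylic acid.
Matching residues: Glu1, Asp3, Asp4, Glu6, Glu10, Glu12, Glu15, Asp17, Glu18.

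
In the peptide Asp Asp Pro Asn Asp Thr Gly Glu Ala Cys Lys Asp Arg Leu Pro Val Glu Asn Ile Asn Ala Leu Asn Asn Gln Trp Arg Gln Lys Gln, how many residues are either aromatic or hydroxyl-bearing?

2

Aromatic: F, W, Y. Hydroxyl-bearing: S, T, Y.
Aromatic residues here: Trp26 (1).
Hydroxyl-bearing residues here: Thr6 (1).
(Y belongs to both groups, but none appear in this sequence.) Total = 1 + 1 = 2.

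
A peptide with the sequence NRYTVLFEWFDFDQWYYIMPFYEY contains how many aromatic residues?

11

Phenylalanine (F), tryptophan (W), and tyrosine (Y) have aromatic ring side chains.
Matching residues: Y3, F7, W9, F10, F12, W15, Y16, Y17, F21, Y22, Y24.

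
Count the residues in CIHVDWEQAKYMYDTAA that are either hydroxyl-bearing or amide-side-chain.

4

Hydroxyl-bearing: S, T, Y. Amide-side-chain: N, Q.
Hydroxyl-bearing residues here: Y11, Y13, T15 (3).
Amide-side-chain residues here: Q8 (1).
The two groups share no amino acid, so total = 3 + 1 = 4.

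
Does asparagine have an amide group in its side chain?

The amide-side-chain residues are Asn (N) and Gln (Q).
Asparagine is in this group.

Yes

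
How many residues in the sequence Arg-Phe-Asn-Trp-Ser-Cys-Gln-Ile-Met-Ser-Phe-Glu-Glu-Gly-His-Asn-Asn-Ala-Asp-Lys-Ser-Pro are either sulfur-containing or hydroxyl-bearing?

5

Sulfur-containing: C, M. Hydroxyl-bearing: S, T, Y.
Sulfur-containing residues here: Cys6, Met9 (2).
Hydroxyl-bearing residues here: Ser5, Ser10, Ser21 (3).
The two groups share no amino acid, so total = 2 + 3 = 5.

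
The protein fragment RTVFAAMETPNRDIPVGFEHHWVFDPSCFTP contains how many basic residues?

4

Lysine (K), arginine (R), and histidine (H) have basic, nitrogen-containing side chains.
Matching residues: R1, R12, H20, H21.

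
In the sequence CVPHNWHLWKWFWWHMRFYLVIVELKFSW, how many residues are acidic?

Only D (aspartate) and E (glutamate) carry a side-chain carboxylic acid.
Matching residues: E24.

1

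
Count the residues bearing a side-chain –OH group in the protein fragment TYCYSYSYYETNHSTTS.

S, T, and Y are the three residues with a side-chain hydroxyl.
Matching residues: T1, Y2, Y4, S5, Y6, S7, Y8, Y9, T11, S14, T15, T16, S17.

13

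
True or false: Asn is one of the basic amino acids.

K, R, and H are the three residues with basic side chains (ε-amine, guanidinium, and imidazole respectively).
Asparagine is not in this group.

False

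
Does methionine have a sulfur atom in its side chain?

Yes

Only Cys (C) and Met (M) have a sulfur atom in the side chain.
Methionine is in this group.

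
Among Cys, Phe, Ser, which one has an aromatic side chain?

Phe

The aromatic amino acids are Phe (F, benzyl), Trp (W, indole), and Tyr (Y, phenol).
Of the listed options, only Phe belongs to this group.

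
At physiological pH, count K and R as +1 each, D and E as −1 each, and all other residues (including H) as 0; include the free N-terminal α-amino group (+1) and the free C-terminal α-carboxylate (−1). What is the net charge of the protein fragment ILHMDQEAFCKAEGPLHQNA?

-2

Positive (K, R): K11 → +1.
Negative (D, E): D5, E7, E13 → −3.
The N-terminus (+1) and C-terminus (−1) cancel.
Net charge = (+1) + (−3) = −2.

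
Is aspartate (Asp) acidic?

Yes

Only D (aspartate) and E (glutamate) carry a side-chain carboxylic acid.
Aspartate is in this group.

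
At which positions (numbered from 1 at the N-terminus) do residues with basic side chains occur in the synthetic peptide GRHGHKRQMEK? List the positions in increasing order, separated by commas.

2, 3, 5, 6, 7, 11

The basic amino acids are Lys (K), Arg (R), and His (H).
Matching residues: R2, H3, H5, K6, R7, K11.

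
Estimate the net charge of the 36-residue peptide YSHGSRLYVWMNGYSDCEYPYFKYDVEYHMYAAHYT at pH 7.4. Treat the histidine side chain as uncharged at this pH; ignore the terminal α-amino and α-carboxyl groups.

-2

Near pH 7.4, K and R contribute +1 each, D and E contribute −1 each, and every other side chain (His included, as stated) is uncharged.
Positive (K, R): R6, K23 → +2.
Negative (D, E): D16, E18, D25, E27 → −4.
Net charge = (+2) + (−4) = −2.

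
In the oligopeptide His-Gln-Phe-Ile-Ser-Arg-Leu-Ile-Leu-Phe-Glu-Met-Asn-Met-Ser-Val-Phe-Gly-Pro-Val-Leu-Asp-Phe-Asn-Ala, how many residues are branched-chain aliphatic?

7

The BCAAs are Val, Leu, and Ile — aliphatic side chains with a branch point.
Matching residues: Ile4, Leu7, Ile8, Leu9, Val16, Val20, Leu21.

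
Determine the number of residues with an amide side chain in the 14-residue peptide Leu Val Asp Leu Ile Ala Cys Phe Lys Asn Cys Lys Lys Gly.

Asparagine (N) and glutamine (Q) have uncharged amide side chains.
Matching residues: Asn10.

1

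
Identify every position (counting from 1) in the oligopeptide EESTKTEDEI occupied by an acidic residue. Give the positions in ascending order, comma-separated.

1, 2, 7, 8, 9

The acidic residues are Asp (D) and Glu (E), whose side chains end in a carboxylate group.
Matching residues: E1, E2, E7, D8, E9.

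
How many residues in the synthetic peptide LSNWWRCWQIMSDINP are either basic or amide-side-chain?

4

Basic: H, K, R. Amide-side-chain: N, Q.
Basic residues here: R6 (1).
Amide-side-chain residues here: N3, Q9, N15 (3).
The two groups share no amino acid, so total = 1 + 3 = 4.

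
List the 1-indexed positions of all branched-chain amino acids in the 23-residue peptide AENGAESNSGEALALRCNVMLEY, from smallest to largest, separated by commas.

13, 15, 19, 21

The BCAAs are Val, Leu, and Ile — aliphatic side chains with a branch point.
Matching residues: L13, L15, V19, L21.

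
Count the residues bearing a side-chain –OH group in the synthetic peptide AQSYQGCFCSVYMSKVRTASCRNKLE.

7

The –OH-bearing residues are Ser, Thr (aliphatic alcohols), and Tyr (phenol).
Matching residues: S3, Y4, S10, Y12, S14, T18, S20.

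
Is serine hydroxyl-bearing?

Yes

Serine (S), threonine (T), and tyrosine (Y) each carry a hydroxyl group on the side chain.
Serine is in this group.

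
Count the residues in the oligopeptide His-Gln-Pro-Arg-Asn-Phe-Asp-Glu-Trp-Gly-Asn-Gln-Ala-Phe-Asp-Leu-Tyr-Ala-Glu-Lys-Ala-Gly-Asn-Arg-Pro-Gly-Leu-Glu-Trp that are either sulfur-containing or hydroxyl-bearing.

Sulfur-containing: C, M. Hydroxyl-bearing: S, T, Y.
Sulfur-containing residues here: none (0).
Hydroxyl-bearing residues here: Tyr17 (1).
The two groups share no amino acid, so total = 0 + 1 = 1.

1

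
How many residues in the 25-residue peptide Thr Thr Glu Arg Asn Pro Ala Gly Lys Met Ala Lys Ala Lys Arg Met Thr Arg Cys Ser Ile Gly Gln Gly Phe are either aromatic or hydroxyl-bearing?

5

Aromatic: F, W, Y. Hydroxyl-bearing: S, T, Y.
Aromatic residues here: Phe25 (1).
Hydroxyl-bearing residues here: Thr1, Thr2, Thr17, Ser20 (4).
(Y belongs to both groups, but none appear in this sequence.) Total = 1 + 4 = 5.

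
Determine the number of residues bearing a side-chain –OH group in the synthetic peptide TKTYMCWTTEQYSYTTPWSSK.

12

S, T, and Y are the three residues with a side-chain hydroxyl.
Matching residues: T1, T3, Y4, T8, T9, Y12, S13, Y14, T15, T16, S19, S20.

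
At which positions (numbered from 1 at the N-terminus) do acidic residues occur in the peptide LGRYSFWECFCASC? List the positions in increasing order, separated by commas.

Aspartate (D) and glutamate (E) have carboxylic-acid side chains and are the acidic amino acids.
Matching residues: E8.

8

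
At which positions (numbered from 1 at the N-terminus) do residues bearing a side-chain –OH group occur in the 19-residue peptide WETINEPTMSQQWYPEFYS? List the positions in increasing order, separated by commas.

S, T, and Y are the three residues with a side-chain hydroxyl.
Matching residues: T3, T8, S10, Y14, Y18, S19.

3, 8, 10, 14, 18, 19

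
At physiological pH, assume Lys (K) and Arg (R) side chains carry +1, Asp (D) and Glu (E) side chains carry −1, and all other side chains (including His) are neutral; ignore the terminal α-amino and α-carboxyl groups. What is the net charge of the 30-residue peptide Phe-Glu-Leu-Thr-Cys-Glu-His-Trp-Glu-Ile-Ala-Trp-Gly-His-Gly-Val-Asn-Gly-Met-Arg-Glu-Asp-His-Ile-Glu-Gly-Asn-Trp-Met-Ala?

-5

Positive (K, R): Arg20 → +1.
Negative (D, E): Glu2, Glu6, Glu9, Glu21, Asp22, Glu25 → −6.
Net charge = (+1) + (−6) = −5.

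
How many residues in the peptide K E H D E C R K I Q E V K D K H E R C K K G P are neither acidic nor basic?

7

Acidic: D, E. Basic: K, R, H. All other residues are neither.
Matching residues: C6, I9, Q10, V12, C19, G22, P23.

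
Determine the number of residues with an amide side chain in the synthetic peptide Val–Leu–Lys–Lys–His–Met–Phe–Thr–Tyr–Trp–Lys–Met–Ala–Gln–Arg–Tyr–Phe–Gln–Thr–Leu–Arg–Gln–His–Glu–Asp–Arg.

Asparagine (N) and glutamine (Q) have uncharged amide side chains.
Matching residues: Gln14, Gln18, Gln22.

3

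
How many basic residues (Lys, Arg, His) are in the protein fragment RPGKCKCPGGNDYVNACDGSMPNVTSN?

3

Matching residues: R1, K4, K6.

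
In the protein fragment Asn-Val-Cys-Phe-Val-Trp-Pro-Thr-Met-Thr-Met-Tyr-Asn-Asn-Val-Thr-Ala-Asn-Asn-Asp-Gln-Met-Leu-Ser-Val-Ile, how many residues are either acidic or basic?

Acidic: D, E. Basic: H, K, R.
Acidic residues here: Asp20 (1).
Basic residues here: none (0).
The two groups share no amino acid, so total = 1 + 0 = 1.

1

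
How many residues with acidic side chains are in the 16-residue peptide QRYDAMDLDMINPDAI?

4

Only D (aspartate) and E (glutamate) carry a side-chain carboxylic acid.
Matching residues: D4, D7, D9, D14.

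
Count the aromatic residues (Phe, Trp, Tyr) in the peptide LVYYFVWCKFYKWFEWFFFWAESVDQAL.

Matching residues: Y3, Y4, F5, W7, F10, Y11, W13, F14, W16, F17, F18, F19, W20.

13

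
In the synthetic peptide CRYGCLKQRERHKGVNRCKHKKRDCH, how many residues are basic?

13

The basic amino acids are Lys (K), Arg (R), and His (H).
Matching residues: R2, K7, R9, R11, H12, K13, R17, K19, H20, K21, K22, R23, H26.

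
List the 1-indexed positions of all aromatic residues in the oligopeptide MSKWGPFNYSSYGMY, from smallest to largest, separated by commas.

4, 7, 9, 12, 15

Phenylalanine (F), tryptophan (W), and tyrosine (Y) have aromatic ring side chains.
Matching residues: W4, F7, Y9, Y12, Y15.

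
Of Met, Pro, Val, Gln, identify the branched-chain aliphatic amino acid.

The BCAAs are Val, Leu, and Ile — aliphatic side chains with a branch point.
Of the listed options, only Val belongs to this group.

Val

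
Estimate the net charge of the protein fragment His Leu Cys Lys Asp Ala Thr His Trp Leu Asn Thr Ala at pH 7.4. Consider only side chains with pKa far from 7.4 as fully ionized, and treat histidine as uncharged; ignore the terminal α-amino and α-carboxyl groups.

At pH ~7.4 the Lys and Arg side chains are protonated (+1), the Asp and Glu side chains are deprotonated (−1), and with His taken as neutral all other side chains carry no charge.
Positive (K, R): Lys4 → +1.
Negative (D, E): Asp5 → −1.
Net charge = (+1) + (−1) = 0.

0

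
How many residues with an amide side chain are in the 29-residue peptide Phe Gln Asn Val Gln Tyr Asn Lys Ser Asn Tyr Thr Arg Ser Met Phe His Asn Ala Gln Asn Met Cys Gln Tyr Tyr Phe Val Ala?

Only N (asparagine) and Q (glutamine) carry a side-chain carboxamide.
Matching residues: Gln2, Asn3, Gln5, Asn7, Asn10, Asn18, Gln20, Asn21, Gln24.

9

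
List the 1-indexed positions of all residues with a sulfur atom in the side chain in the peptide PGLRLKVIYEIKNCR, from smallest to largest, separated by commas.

Cysteine (C, thiol) and methionine (M, thioether) are the two sulfur-containing amino acids.
Matching residues: C14.

14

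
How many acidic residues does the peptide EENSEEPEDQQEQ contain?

7

The acidic residues are Asp (D) and Glu (E), whose side chains end in a carboxylate group.
Matching residues: E1, E2, E5, E6, E8, D9, E12.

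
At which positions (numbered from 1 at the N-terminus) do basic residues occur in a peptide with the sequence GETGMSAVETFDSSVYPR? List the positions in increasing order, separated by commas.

Lysine (K), arginine (R), and histidine (H) have basic, nitrogen-containing side chains.
Matching residues: R18.

18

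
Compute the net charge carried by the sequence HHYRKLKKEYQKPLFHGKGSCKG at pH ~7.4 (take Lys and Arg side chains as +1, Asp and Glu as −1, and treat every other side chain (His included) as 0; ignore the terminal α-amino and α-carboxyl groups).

Positive (K, R): R4, K5, K7, K8, K12, K18, K22 → +7.
Negative (D, E): E9 → −1.
Net charge = (+7) + (−1) = +6.

+6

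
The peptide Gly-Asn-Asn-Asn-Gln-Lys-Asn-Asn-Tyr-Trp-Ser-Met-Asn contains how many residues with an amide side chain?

Asparagine (N) and glutamine (Q) have uncharged amide side chains.
Matching residues: Asn2, Asn3, Asn4, Gln5, Asn7, Asn8, Asn13.

7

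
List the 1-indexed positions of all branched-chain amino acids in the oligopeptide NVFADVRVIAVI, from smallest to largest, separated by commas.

2, 6, 8, 9, 11, 12

The BCAAs are Val, Leu, and Ile — aliphatic side chains with a branch point.
Matching residues: V2, V6, V8, I9, V11, I12.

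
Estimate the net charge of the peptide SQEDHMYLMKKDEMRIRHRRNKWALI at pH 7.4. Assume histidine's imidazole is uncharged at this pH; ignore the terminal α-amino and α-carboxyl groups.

+3

The side chains ionized at physiological pH are Lys/Arg (+1) and Asp/Glu (−1); with His treated as neutral, nothing else contributes.
Positive (K, R): K10, K11, R15, R17, R19, R20, K22 → +7.
Negative (D, E): E3, D4, D12, E13 → −4.
Net charge = (+7) + (−4) = +3.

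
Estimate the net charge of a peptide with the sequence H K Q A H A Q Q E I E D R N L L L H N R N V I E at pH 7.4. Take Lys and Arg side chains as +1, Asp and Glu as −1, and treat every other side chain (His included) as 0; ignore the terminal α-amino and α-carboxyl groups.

Positive (K, R): K2, R13, R20 → +3.
Negative (D, E): E9, E11, D12, E24 → −4.
Net charge = (+3) + (−4) = −1.

-1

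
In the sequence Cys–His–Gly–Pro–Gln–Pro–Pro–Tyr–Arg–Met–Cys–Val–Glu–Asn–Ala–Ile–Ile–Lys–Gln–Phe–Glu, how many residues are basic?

The basic amino acids are Lys (K), Arg (R), and His (H).
Matching residues: His2, Arg9, Lys18.

3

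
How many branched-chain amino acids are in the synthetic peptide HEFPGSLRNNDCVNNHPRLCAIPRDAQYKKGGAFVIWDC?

6

The BCAAs are Val, Leu, and Ile — aliphatic side chains with a branch point.
Matching residues: L7, V13, L19, I22, V35, I36.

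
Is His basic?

The basic amino acids are Lys (K), Arg (R), and His (H).
Histidine is in this group.

Yes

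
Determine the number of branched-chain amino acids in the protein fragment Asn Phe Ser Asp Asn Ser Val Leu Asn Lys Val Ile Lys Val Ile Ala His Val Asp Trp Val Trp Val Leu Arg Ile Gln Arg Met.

11

V, L, and I make up the branched-chain aliphatic group.
Matching residues: Val7, Leu8, Val11, Ile12, Val14, Ile15, Val18, Val21, Val23, Leu24, Ile26.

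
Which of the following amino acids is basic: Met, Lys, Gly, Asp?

Lys

K, R, and H are the three residues with basic side chains (ε-amine, guanidinium, and imidazole respectively).
Of the listed options, only Lys belongs to this group.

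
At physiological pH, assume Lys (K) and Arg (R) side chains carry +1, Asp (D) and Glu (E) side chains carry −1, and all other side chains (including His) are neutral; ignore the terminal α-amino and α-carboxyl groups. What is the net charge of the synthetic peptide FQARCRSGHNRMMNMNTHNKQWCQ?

Positive (K, R): R4, R6, R11, K20 → +4.
Negative (D, E): none → −0.
Net charge = (+4) + (−0) = +4.

+4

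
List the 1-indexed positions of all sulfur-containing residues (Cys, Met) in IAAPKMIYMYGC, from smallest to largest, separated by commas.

Matching residues: M6, M9, C12.

6, 9, 12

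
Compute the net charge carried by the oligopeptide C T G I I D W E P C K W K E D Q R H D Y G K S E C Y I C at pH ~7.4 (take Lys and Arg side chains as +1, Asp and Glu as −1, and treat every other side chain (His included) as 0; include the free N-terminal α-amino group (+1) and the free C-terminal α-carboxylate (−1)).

Positive (K, R): K11, K13, R17, K22 → +4.
Negative (D, E): D6, E8, E14, D15, D19, E24 → −6.
The N-terminus (+1) and C-terminus (−1) cancel.
Net charge = (+4) + (−6) = −2.

-2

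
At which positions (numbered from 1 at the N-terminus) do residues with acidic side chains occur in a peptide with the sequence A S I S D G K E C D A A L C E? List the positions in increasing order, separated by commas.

5, 8, 10, 15

Aspartate (D) and glutamate (E) have carboxylic-acid side chains and are the acidic amino acids.
Matching residues: D5, E8, D10, E15.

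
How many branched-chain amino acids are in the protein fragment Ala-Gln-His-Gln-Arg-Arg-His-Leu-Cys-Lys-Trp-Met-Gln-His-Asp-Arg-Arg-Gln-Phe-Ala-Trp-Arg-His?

1

The BCAAs are Val, Leu, and Ile — aliphatic side chains with a branch point.
Matching residues: Leu8.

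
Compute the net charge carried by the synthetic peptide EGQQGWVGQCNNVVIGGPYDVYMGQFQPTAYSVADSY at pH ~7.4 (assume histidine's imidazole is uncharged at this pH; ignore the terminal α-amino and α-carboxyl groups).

-3

At pH ~7.4 the Lys and Arg side chains are protonated (+1), the Asp and Glu side chains are deprotonated (−1), and with His taken as neutral all other side chains carry no charge.
Positive (K, R): none → +0.
Negative (D, E): E1, D20, D35 → −3.
Net charge = (+0) + (−3) = −3.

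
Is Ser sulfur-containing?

Only Cys (C) and Met (M) have a sulfur atom in the side chain.
Serine is not in this group.

No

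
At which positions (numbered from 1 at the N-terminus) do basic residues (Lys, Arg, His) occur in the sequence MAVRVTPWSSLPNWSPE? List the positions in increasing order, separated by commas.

4

Matching residues: R4.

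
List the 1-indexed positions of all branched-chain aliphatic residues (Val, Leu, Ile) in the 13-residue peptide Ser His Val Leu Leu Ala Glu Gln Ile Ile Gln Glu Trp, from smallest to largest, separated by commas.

3, 4, 5, 9, 10

Matching residues: Val3, Leu4, Leu5, Ile9, Ile10.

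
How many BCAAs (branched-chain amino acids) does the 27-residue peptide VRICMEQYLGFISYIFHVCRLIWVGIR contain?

10

V, L, and I make up the branched-chain aliphatic group.
Matching residues: V1, I3, L9, I12, I15, V18, L21, I22, V24, I26.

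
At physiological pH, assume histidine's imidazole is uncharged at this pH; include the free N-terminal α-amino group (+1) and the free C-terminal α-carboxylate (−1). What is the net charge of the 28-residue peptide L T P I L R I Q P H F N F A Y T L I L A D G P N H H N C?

0

Near pH 7.4, K and R contribute +1 each, D and E contribute −1 each, and every other side chain (His included, as stated) is uncharged.
Positive (K, R): R6 → +1.
Negative (D, E): D21 → −1.
The N-terminus (+1) and C-terminus (−1) cancel.
Net charge = (+1) + (−1) = 0.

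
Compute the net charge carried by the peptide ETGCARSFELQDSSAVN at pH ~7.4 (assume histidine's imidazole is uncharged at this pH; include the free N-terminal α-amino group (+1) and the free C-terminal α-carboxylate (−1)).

-2

At pH ~7.4 the Lys and Arg side chains are protonated (+1), the Asp and Glu side chains are deprotonated (−1), and with His taken as neutral all other side chains carry no charge.
Positive (K, R): R6 → +1.
Negative (D, E): E1, E9, D12 → −3.
The N-terminus (+1) and C-terminus (−1) cancel.
Net charge = (+1) + (−3) = −2.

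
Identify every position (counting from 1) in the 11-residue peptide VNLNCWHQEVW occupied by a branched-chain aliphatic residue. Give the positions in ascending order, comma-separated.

Matching residues: V1, L3, V10.

1, 3, 10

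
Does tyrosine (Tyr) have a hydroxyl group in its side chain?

Serine (S), threonine (T), and tyrosine (Y) each carry a hydroxyl group on the side chain.
Tyrosine is in this group.

Yes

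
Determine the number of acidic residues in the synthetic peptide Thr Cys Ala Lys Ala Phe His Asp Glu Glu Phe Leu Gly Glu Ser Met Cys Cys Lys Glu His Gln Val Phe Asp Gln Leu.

Aspartate (D) and glutamate (E) have carboxylic-acid side chains and are the acidic amino acids.
Matching residues: Asp8, Glu9, Glu10, Glu14, Glu20, Asp25.

6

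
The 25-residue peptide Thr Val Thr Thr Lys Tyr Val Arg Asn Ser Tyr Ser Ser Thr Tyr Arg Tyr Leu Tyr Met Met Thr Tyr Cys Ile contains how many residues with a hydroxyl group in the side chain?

The –OH-bearing residues are Ser, Thr (aliphatic alcohols), and Tyr (phenol).
Matching residues: Thr1, Thr3, Thr4, Tyr6, Ser10, Tyr11, Ser12, Ser13, Thr14, Tyr15, Tyr17, Tyr19, Thr22, Tyr23.

14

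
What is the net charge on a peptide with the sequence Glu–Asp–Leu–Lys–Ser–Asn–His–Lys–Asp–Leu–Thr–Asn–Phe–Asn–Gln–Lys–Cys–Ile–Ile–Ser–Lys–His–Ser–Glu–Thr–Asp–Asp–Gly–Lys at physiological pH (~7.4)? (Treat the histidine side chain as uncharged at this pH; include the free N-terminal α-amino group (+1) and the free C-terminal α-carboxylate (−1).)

-1

At pH ~7.4 the Lys and Arg side chains are protonated (+1), the Asp and Glu side chains are deprotonated (−1), and with His taken as neutral all other side chains carry no charge.
Positive (K, R): Lys4, Lys8, Lys16, Lys21, Lys29 → +5.
Negative (D, E): Glu1, Asp2, Asp9, Glu24, Asp26, Asp27 → −6.
The N-terminus (+1) and C-terminus (−1) cancel.
Net charge = (+5) + (−6) = −1.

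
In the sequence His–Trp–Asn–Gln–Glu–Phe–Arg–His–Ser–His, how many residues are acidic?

Only D (aspartate) and E (glutamate) carry a side-chain carboxylic acid.
Matching residues: Glu5.

1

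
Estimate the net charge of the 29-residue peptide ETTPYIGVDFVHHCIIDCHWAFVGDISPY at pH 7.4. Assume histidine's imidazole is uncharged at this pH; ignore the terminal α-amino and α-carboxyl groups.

-4

Near pH 7.4, K and R contribute +1 each, D and E contribute −1 each, and every other side chain (His included, as stated) is uncharged.
Positive (K, R): none → +0.
Negative (D, E): E1, D9, D17, D25 → −4.
Net charge = (+0) + (−4) = −4.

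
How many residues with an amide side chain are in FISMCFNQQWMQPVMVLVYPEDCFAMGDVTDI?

4

The amide-side-chain residues are Asn (N) and Gln (Q).
Matching residues: N7, Q8, Q9, Q12.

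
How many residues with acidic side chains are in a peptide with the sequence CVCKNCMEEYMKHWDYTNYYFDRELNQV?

5

The acidic residues are Asp (D) and Glu (E), whose side chains end in a carboxylate group.
Matching residues: E8, E9, D15, D22, E24.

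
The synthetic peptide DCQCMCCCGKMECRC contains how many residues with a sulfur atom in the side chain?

The sulfur-bearing residues are cysteine (–SH) and methionine (–S–CH₃).
Matching residues: C2, C4, M5, C6, C7, C8, M11, C13, C15.

9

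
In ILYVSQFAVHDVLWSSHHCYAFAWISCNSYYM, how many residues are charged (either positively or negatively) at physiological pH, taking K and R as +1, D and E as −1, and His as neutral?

Charged side chains at pH ~7.4: K, R (positive); D, E (negative).
Matching residues: D11.

1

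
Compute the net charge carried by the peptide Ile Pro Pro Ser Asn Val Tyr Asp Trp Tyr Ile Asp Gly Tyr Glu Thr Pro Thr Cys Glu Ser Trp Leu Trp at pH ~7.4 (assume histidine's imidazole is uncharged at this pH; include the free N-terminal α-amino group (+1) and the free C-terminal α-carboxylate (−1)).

-4

At pH ~7.4 the Lys and Arg side chains are protonated (+1), the Asp and Glu side chains are deprotonated (−1), and with His taken as neutral all other side chains carry no charge.
Positive (K, R): none → +0.
Negative (D, E): Asp8, Asp12, Glu15, Glu20 → −4.
The N-terminus (+1) and C-terminus (−1) cancel.
Net charge = (+0) + (−4) = −4.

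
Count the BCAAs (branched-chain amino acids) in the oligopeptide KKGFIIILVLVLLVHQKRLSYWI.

12

Valine (V), leucine (L), and isoleucine (I) are the branched-chain amino acids.
Matching residues: I5, I6, I7, L8, V9, L10, V11, L12, L13, V14, L19, I23.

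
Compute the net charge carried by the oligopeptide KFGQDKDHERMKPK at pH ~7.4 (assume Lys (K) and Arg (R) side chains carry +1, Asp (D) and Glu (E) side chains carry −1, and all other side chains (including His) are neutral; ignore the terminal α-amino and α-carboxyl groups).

+2

Positive (K, R): K1, K6, R10, K12, K14 → +5.
Negative (D, E): D5, D7, E9 → −3.
Net charge = (+5) + (−3) = +2.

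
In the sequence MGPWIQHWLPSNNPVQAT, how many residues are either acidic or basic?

1

Acidic: D, E. Basic: H, K, R.
Acidic residues here: none (0).
Basic residues here: H7 (1).
The two groups share no amino acid, so total = 0 + 1 = 1.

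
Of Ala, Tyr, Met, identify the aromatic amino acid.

The aromatic amino acids are Phe (F, benzyl), Trp (W, indole), and Tyr (Y, phenol).
Of the listed options, only Tyr belongs to this group.

Tyr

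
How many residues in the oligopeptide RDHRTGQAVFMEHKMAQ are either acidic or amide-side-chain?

4

Acidic: D, E. Amide-side-chain: N, Q.
Acidic residues here: D2, E12 (2).
Amide-side-chain residues here: Q7, Q17 (2).
The two groups share no amino acid, so total = 2 + 2 = 4.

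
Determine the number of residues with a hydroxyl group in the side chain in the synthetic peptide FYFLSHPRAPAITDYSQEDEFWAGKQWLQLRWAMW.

5

The –OH-bearing residues are Ser, Thr (aliphatic alcohols), and Tyr (phenol).
Matching residues: Y2, S5, T13, Y15, S16.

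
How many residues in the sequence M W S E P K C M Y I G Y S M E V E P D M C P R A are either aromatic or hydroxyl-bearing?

Aromatic: F, W, Y. Hydroxyl-bearing: S, T, Y.
Aromatic residues here: W2, Y9, Y12 (3).
Hydroxyl-bearing residues here: S3, Y9, Y12, S13 (4).
Y is in both groups, so the 2 Y residues must not be double-counted.
Total = 3 + 4 − 2 = 5.

5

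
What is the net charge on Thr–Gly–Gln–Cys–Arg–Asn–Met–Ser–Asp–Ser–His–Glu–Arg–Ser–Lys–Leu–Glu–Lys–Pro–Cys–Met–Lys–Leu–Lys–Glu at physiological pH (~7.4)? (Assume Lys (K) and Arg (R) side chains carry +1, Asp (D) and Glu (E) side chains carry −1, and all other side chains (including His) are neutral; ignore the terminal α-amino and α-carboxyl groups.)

Positive (K, R): Arg5, Arg13, Lys15, Lys18, Lys22, Lys24 → +6.
Negative (D, E): Asp9, Glu12, Glu17, Glu25 → −4.
Net charge = (+6) + (−4) = +2.

+2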